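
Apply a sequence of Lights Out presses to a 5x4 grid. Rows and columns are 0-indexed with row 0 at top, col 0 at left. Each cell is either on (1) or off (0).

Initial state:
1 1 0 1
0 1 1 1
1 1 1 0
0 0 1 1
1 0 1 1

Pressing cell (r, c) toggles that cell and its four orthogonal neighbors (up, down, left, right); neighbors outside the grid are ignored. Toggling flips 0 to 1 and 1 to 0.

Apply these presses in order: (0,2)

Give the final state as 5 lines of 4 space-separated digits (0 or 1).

After press 1 at (0,2):
1 0 1 0
0 1 0 1
1 1 1 0
0 0 1 1
1 0 1 1

Answer: 1 0 1 0
0 1 0 1
1 1 1 0
0 0 1 1
1 0 1 1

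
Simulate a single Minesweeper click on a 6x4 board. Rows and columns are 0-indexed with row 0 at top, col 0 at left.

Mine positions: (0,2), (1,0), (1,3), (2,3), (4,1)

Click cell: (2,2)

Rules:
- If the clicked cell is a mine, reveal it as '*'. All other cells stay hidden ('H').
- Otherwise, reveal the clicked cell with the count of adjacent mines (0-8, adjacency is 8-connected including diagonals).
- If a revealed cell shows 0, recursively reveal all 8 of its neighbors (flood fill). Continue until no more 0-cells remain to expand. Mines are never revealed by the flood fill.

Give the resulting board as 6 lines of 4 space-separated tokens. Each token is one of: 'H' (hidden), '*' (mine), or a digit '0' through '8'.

H H H H
H H H H
H H 2 H
H H H H
H H H H
H H H H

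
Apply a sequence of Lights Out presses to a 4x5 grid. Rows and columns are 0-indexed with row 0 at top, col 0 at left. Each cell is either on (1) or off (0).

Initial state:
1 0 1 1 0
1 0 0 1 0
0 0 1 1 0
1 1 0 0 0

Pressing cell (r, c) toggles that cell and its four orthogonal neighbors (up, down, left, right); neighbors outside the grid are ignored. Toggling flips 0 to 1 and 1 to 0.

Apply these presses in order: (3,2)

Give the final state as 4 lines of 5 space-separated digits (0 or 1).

After press 1 at (3,2):
1 0 1 1 0
1 0 0 1 0
0 0 0 1 0
1 0 1 1 0

Answer: 1 0 1 1 0
1 0 0 1 0
0 0 0 1 0
1 0 1 1 0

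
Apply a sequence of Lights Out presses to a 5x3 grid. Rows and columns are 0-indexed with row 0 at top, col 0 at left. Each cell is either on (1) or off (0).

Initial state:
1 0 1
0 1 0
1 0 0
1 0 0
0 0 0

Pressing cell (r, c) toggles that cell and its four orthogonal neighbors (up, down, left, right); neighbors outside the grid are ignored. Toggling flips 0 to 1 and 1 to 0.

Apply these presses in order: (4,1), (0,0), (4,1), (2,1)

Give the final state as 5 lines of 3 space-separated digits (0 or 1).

After press 1 at (4,1):
1 0 1
0 1 0
1 0 0
1 1 0
1 1 1

After press 2 at (0,0):
0 1 1
1 1 0
1 0 0
1 1 0
1 1 1

After press 3 at (4,1):
0 1 1
1 1 0
1 0 0
1 0 0
0 0 0

After press 4 at (2,1):
0 1 1
1 0 0
0 1 1
1 1 0
0 0 0

Answer: 0 1 1
1 0 0
0 1 1
1 1 0
0 0 0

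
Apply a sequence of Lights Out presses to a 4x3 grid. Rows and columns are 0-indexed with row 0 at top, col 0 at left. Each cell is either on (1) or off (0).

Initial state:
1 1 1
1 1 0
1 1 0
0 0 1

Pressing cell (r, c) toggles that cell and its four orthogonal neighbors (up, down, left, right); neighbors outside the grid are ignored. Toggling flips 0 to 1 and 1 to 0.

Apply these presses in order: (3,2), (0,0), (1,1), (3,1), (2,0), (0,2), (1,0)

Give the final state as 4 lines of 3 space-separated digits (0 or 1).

Answer: 1 0 0
1 1 0
1 0 1
0 0 1

Derivation:
After press 1 at (3,2):
1 1 1
1 1 0
1 1 1
0 1 0

After press 2 at (0,0):
0 0 1
0 1 0
1 1 1
0 1 0

After press 3 at (1,1):
0 1 1
1 0 1
1 0 1
0 1 0

After press 4 at (3,1):
0 1 1
1 0 1
1 1 1
1 0 1

After press 5 at (2,0):
0 1 1
0 0 1
0 0 1
0 0 1

After press 6 at (0,2):
0 0 0
0 0 0
0 0 1
0 0 1

After press 7 at (1,0):
1 0 0
1 1 0
1 0 1
0 0 1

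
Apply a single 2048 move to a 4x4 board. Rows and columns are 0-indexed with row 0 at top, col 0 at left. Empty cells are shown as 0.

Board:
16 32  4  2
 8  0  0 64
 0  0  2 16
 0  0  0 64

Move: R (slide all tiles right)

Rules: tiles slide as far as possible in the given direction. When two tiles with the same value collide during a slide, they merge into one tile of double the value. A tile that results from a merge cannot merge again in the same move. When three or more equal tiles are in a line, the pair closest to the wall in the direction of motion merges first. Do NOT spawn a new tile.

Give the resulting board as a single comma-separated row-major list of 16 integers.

Slide right:
row 0: [16, 32, 4, 2] -> [16, 32, 4, 2]
row 1: [8, 0, 0, 64] -> [0, 0, 8, 64]
row 2: [0, 0, 2, 16] -> [0, 0, 2, 16]
row 3: [0, 0, 0, 64] -> [0, 0, 0, 64]

Answer: 16, 32, 4, 2, 0, 0, 8, 64, 0, 0, 2, 16, 0, 0, 0, 64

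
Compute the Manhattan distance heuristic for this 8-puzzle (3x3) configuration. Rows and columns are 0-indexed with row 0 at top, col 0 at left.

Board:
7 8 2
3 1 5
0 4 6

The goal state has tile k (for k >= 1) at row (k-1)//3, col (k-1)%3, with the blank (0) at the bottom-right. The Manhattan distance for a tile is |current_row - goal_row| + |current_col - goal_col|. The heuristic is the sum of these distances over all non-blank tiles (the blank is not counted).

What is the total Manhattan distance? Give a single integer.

Answer: 14

Derivation:
Tile 7: (0,0)->(2,0) = 2
Tile 8: (0,1)->(2,1) = 2
Tile 2: (0,2)->(0,1) = 1
Tile 3: (1,0)->(0,2) = 3
Tile 1: (1,1)->(0,0) = 2
Tile 5: (1,2)->(1,1) = 1
Tile 4: (2,1)->(1,0) = 2
Tile 6: (2,2)->(1,2) = 1
Sum: 2 + 2 + 1 + 3 + 2 + 1 + 2 + 1 = 14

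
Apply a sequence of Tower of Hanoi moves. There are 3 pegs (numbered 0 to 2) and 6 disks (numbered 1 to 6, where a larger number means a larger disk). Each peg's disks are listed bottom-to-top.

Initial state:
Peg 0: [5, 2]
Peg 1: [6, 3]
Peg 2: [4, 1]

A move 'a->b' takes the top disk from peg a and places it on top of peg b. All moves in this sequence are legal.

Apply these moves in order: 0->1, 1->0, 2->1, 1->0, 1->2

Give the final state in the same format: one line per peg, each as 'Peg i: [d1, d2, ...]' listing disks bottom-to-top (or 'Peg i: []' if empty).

After move 1 (0->1):
Peg 0: [5]
Peg 1: [6, 3, 2]
Peg 2: [4, 1]

After move 2 (1->0):
Peg 0: [5, 2]
Peg 1: [6, 3]
Peg 2: [4, 1]

After move 3 (2->1):
Peg 0: [5, 2]
Peg 1: [6, 3, 1]
Peg 2: [4]

After move 4 (1->0):
Peg 0: [5, 2, 1]
Peg 1: [6, 3]
Peg 2: [4]

After move 5 (1->2):
Peg 0: [5, 2, 1]
Peg 1: [6]
Peg 2: [4, 3]

Answer: Peg 0: [5, 2, 1]
Peg 1: [6]
Peg 2: [4, 3]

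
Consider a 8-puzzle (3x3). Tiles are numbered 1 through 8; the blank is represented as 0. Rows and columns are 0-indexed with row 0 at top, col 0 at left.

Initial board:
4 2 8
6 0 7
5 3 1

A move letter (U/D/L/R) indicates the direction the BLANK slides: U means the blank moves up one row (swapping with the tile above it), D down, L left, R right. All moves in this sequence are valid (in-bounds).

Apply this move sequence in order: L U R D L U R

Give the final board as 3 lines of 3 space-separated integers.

Answer: 6 0 8
2 4 7
5 3 1

Derivation:
After move 1 (L):
4 2 8
0 6 7
5 3 1

After move 2 (U):
0 2 8
4 6 7
5 3 1

After move 3 (R):
2 0 8
4 6 7
5 3 1

After move 4 (D):
2 6 8
4 0 7
5 3 1

After move 5 (L):
2 6 8
0 4 7
5 3 1

After move 6 (U):
0 6 8
2 4 7
5 3 1

After move 7 (R):
6 0 8
2 4 7
5 3 1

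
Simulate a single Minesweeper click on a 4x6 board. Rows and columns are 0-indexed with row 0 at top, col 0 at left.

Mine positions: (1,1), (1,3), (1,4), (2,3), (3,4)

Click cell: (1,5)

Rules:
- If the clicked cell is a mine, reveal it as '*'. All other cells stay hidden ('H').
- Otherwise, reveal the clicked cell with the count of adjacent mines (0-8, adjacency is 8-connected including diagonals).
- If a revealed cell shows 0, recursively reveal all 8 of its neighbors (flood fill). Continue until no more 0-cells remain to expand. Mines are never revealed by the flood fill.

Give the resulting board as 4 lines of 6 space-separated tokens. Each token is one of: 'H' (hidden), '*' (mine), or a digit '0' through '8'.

H H H H H H
H H H H H 1
H H H H H H
H H H H H H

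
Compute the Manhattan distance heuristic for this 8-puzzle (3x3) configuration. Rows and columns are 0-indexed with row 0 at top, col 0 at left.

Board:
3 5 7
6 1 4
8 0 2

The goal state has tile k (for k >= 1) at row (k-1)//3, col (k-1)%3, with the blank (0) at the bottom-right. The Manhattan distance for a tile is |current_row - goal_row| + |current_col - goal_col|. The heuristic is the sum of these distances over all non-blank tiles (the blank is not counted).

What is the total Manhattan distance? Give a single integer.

Answer: 17

Derivation:
Tile 3: at (0,0), goal (0,2), distance |0-0|+|0-2| = 2
Tile 5: at (0,1), goal (1,1), distance |0-1|+|1-1| = 1
Tile 7: at (0,2), goal (2,0), distance |0-2|+|2-0| = 4
Tile 6: at (1,0), goal (1,2), distance |1-1|+|0-2| = 2
Tile 1: at (1,1), goal (0,0), distance |1-0|+|1-0| = 2
Tile 4: at (1,2), goal (1,0), distance |1-1|+|2-0| = 2
Tile 8: at (2,0), goal (2,1), distance |2-2|+|0-1| = 1
Tile 2: at (2,2), goal (0,1), distance |2-0|+|2-1| = 3
Sum: 2 + 1 + 4 + 2 + 2 + 2 + 1 + 3 = 17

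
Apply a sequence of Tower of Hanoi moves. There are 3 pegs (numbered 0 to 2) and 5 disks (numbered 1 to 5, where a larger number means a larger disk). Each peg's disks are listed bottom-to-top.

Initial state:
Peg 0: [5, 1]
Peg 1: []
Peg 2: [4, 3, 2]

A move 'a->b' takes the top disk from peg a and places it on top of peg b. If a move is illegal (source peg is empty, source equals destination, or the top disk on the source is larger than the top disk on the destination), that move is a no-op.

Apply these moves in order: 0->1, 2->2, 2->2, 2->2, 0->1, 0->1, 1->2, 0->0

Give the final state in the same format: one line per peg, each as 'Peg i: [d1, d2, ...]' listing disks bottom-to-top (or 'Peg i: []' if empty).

After move 1 (0->1):
Peg 0: [5]
Peg 1: [1]
Peg 2: [4, 3, 2]

After move 2 (2->2):
Peg 0: [5]
Peg 1: [1]
Peg 2: [4, 3, 2]

After move 3 (2->2):
Peg 0: [5]
Peg 1: [1]
Peg 2: [4, 3, 2]

After move 4 (2->2):
Peg 0: [5]
Peg 1: [1]
Peg 2: [4, 3, 2]

After move 5 (0->1):
Peg 0: [5]
Peg 1: [1]
Peg 2: [4, 3, 2]

After move 6 (0->1):
Peg 0: [5]
Peg 1: [1]
Peg 2: [4, 3, 2]

After move 7 (1->2):
Peg 0: [5]
Peg 1: []
Peg 2: [4, 3, 2, 1]

After move 8 (0->0):
Peg 0: [5]
Peg 1: []
Peg 2: [4, 3, 2, 1]

Answer: Peg 0: [5]
Peg 1: []
Peg 2: [4, 3, 2, 1]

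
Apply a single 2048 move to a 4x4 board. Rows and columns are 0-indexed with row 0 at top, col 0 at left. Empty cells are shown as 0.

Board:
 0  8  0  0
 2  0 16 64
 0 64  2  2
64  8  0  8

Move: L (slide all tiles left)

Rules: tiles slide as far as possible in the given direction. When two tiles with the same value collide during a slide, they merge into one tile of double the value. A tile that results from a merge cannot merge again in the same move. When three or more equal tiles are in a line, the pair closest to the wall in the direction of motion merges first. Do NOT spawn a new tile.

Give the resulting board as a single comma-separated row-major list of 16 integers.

Slide left:
row 0: [0, 8, 0, 0] -> [8, 0, 0, 0]
row 1: [2, 0, 16, 64] -> [2, 16, 64, 0]
row 2: [0, 64, 2, 2] -> [64, 4, 0, 0]
row 3: [64, 8, 0, 8] -> [64, 16, 0, 0]

Answer: 8, 0, 0, 0, 2, 16, 64, 0, 64, 4, 0, 0, 64, 16, 0, 0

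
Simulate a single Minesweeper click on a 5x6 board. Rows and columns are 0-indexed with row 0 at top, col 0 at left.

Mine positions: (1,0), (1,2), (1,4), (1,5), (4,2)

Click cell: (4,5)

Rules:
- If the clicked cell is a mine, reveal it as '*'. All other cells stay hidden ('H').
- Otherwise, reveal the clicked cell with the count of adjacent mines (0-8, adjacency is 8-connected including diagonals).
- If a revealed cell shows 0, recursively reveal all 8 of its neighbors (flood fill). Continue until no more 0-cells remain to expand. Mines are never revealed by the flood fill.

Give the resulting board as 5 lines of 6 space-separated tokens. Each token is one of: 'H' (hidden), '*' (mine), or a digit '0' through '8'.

H H H H H H
H H H H H H
H H H 2 2 2
H H H 1 0 0
H H H 1 0 0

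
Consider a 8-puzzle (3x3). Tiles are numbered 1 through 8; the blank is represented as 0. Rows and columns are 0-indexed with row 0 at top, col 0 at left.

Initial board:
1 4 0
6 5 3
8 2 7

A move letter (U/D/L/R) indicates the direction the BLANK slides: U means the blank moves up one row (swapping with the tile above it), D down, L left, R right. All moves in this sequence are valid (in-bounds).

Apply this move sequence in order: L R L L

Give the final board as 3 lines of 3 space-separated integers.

After move 1 (L):
1 0 4
6 5 3
8 2 7

After move 2 (R):
1 4 0
6 5 3
8 2 7

After move 3 (L):
1 0 4
6 5 3
8 2 7

After move 4 (L):
0 1 4
6 5 3
8 2 7

Answer: 0 1 4
6 5 3
8 2 7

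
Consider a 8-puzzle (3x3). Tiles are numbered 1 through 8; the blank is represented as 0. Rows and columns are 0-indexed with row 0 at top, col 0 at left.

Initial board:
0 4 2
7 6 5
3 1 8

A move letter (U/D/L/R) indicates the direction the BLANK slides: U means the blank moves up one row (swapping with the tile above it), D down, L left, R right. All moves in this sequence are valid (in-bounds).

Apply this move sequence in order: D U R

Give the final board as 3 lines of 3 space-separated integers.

After move 1 (D):
7 4 2
0 6 5
3 1 8

After move 2 (U):
0 4 2
7 6 5
3 1 8

After move 3 (R):
4 0 2
7 6 5
3 1 8

Answer: 4 0 2
7 6 5
3 1 8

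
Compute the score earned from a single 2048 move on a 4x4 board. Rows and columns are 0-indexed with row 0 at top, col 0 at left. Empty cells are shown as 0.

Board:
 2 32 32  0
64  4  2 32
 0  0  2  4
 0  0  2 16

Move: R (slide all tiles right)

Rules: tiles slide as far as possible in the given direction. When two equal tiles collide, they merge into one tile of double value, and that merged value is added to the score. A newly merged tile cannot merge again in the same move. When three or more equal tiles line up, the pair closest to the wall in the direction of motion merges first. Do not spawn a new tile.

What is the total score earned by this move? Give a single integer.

Answer: 64

Derivation:
Slide right:
row 0: [2, 32, 32, 0] -> [0, 0, 2, 64]  score +64 (running 64)
row 1: [64, 4, 2, 32] -> [64, 4, 2, 32]  score +0 (running 64)
row 2: [0, 0, 2, 4] -> [0, 0, 2, 4]  score +0 (running 64)
row 3: [0, 0, 2, 16] -> [0, 0, 2, 16]  score +0 (running 64)
Board after move:
 0  0  2 64
64  4  2 32
 0  0  2  4
 0  0  2 16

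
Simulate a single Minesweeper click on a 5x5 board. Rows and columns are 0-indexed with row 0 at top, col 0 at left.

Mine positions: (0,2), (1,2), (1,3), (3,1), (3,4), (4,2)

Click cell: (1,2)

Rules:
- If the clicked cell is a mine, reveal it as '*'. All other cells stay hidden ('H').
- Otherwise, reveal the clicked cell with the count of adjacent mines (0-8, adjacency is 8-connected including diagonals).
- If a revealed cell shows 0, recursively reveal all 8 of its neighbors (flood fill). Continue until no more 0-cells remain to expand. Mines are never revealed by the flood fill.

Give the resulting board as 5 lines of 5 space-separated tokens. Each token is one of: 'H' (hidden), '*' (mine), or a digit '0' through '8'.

H H H H H
H H * H H
H H H H H
H H H H H
H H H H H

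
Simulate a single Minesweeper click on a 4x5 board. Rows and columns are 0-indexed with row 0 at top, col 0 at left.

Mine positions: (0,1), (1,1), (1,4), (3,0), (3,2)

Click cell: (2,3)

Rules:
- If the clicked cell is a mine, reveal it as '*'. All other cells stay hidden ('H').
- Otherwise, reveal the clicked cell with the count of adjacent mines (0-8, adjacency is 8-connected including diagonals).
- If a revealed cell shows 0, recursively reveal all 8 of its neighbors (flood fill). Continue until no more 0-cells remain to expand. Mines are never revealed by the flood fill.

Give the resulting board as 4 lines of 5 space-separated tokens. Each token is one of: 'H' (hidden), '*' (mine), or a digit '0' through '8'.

H H H H H
H H H H H
H H H 2 H
H H H H H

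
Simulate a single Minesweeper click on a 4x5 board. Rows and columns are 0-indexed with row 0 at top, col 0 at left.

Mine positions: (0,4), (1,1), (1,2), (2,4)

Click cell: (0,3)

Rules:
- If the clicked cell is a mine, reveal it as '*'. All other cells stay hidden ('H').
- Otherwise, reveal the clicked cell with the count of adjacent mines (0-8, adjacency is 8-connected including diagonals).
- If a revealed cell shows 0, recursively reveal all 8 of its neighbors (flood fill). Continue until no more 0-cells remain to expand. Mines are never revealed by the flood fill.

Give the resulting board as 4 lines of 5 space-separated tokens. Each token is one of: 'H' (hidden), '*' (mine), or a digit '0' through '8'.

H H H 2 H
H H H H H
H H H H H
H H H H H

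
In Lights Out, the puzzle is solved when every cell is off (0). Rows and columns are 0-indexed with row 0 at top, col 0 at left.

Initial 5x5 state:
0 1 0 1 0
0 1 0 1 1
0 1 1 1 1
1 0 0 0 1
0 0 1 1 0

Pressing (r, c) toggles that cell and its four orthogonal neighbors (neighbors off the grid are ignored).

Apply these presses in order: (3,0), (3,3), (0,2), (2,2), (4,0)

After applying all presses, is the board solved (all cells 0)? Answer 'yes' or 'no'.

Answer: no

Derivation:
After press 1 at (3,0):
0 1 0 1 0
0 1 0 1 1
1 1 1 1 1
0 1 0 0 1
1 0 1 1 0

After press 2 at (3,3):
0 1 0 1 0
0 1 0 1 1
1 1 1 0 1
0 1 1 1 0
1 0 1 0 0

After press 3 at (0,2):
0 0 1 0 0
0 1 1 1 1
1 1 1 0 1
0 1 1 1 0
1 0 1 0 0

After press 4 at (2,2):
0 0 1 0 0
0 1 0 1 1
1 0 0 1 1
0 1 0 1 0
1 0 1 0 0

After press 5 at (4,0):
0 0 1 0 0
0 1 0 1 1
1 0 0 1 1
1 1 0 1 0
0 1 1 0 0

Lights still on: 12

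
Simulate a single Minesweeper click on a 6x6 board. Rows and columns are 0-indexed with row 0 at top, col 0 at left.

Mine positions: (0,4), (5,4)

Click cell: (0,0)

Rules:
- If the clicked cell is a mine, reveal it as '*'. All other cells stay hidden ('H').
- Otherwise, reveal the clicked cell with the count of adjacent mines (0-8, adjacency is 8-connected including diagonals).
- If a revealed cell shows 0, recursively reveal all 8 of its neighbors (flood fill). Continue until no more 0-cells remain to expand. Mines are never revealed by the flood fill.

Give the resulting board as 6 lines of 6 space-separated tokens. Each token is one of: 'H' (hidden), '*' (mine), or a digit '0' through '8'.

0 0 0 1 H H
0 0 0 1 1 1
0 0 0 0 0 0
0 0 0 0 0 0
0 0 0 1 1 1
0 0 0 1 H H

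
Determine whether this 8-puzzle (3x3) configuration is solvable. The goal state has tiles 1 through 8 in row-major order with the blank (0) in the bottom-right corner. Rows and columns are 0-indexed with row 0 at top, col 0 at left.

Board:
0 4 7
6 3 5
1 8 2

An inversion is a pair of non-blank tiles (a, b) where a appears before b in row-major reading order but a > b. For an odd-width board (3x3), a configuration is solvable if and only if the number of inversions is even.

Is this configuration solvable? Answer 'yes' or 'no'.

Answer: no

Derivation:
Inversions (pairs i<j in row-major order where tile[i] > tile[j] > 0): 17
17 is odd, so the puzzle is not solvable.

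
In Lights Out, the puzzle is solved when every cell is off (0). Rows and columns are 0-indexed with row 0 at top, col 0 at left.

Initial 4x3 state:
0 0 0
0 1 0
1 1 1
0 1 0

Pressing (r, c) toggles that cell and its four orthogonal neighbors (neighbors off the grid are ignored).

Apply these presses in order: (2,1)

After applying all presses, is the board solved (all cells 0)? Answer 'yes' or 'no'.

Answer: yes

Derivation:
After press 1 at (2,1):
0 0 0
0 0 0
0 0 0
0 0 0

Lights still on: 0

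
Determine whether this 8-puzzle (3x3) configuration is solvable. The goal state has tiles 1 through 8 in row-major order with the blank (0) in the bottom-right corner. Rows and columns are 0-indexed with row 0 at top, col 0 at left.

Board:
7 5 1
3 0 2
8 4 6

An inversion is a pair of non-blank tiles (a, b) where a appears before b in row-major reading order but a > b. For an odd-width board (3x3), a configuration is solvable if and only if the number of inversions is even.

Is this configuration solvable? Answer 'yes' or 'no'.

Answer: no

Derivation:
Inversions (pairs i<j in row-major order where tile[i] > tile[j] > 0): 13
13 is odd, so the puzzle is not solvable.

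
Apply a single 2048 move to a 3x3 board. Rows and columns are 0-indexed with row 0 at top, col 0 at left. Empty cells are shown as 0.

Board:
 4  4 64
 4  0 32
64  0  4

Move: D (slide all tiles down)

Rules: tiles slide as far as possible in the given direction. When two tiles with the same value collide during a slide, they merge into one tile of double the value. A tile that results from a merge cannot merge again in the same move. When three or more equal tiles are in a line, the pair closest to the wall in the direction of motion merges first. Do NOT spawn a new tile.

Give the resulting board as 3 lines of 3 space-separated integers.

Slide down:
col 0: [4, 4, 64] -> [0, 8, 64]
col 1: [4, 0, 0] -> [0, 0, 4]
col 2: [64, 32, 4] -> [64, 32, 4]

Answer:  0  0 64
 8  0 32
64  4  4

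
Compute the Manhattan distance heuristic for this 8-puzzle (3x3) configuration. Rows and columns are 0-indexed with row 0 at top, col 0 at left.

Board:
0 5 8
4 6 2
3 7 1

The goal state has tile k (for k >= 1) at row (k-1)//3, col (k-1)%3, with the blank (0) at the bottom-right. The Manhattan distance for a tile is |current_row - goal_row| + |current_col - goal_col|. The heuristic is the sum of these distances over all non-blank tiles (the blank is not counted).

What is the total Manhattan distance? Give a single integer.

Answer: 16

Derivation:
Tile 5: at (0,1), goal (1,1), distance |0-1|+|1-1| = 1
Tile 8: at (0,2), goal (2,1), distance |0-2|+|2-1| = 3
Tile 4: at (1,0), goal (1,0), distance |1-1|+|0-0| = 0
Tile 6: at (1,1), goal (1,2), distance |1-1|+|1-2| = 1
Tile 2: at (1,2), goal (0,1), distance |1-0|+|2-1| = 2
Tile 3: at (2,0), goal (0,2), distance |2-0|+|0-2| = 4
Tile 7: at (2,1), goal (2,0), distance |2-2|+|1-0| = 1
Tile 1: at (2,2), goal (0,0), distance |2-0|+|2-0| = 4
Sum: 1 + 3 + 0 + 1 + 2 + 4 + 1 + 4 = 16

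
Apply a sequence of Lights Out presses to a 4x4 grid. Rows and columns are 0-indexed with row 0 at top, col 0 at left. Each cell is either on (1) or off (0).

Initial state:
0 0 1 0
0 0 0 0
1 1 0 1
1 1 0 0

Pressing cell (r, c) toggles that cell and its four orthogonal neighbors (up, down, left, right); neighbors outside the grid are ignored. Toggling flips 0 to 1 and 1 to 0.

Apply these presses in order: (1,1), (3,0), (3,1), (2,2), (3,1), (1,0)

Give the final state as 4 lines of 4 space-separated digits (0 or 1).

After press 1 at (1,1):
0 1 1 0
1 1 1 0
1 0 0 1
1 1 0 0

After press 2 at (3,0):
0 1 1 0
1 1 1 0
0 0 0 1
0 0 0 0

After press 3 at (3,1):
0 1 1 0
1 1 1 0
0 1 0 1
1 1 1 0

After press 4 at (2,2):
0 1 1 0
1 1 0 0
0 0 1 0
1 1 0 0

After press 5 at (3,1):
0 1 1 0
1 1 0 0
0 1 1 0
0 0 1 0

After press 6 at (1,0):
1 1 1 0
0 0 0 0
1 1 1 0
0 0 1 0

Answer: 1 1 1 0
0 0 0 0
1 1 1 0
0 0 1 0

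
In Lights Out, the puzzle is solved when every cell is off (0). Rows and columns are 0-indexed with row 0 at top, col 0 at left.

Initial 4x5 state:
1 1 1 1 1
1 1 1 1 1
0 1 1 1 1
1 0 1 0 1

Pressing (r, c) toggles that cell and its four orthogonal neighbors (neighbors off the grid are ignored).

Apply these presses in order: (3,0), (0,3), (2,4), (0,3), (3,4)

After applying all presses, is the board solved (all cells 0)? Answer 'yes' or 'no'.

After press 1 at (3,0):
1 1 1 1 1
1 1 1 1 1
1 1 1 1 1
0 1 1 0 1

After press 2 at (0,3):
1 1 0 0 0
1 1 1 0 1
1 1 1 1 1
0 1 1 0 1

After press 3 at (2,4):
1 1 0 0 0
1 1 1 0 0
1 1 1 0 0
0 1 1 0 0

After press 4 at (0,3):
1 1 1 1 1
1 1 1 1 0
1 1 1 0 0
0 1 1 0 0

After press 5 at (3,4):
1 1 1 1 1
1 1 1 1 0
1 1 1 0 1
0 1 1 1 1

Lights still on: 17

Answer: no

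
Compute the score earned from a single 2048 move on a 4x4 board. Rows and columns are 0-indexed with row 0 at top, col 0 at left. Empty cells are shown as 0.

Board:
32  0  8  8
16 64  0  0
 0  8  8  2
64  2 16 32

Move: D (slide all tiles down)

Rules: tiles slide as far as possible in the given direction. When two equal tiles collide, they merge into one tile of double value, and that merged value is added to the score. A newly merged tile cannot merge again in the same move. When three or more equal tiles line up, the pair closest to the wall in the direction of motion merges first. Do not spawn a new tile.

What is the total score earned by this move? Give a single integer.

Slide down:
col 0: [32, 16, 0, 64] -> [0, 32, 16, 64]  score +0 (running 0)
col 1: [0, 64, 8, 2] -> [0, 64, 8, 2]  score +0 (running 0)
col 2: [8, 0, 8, 16] -> [0, 0, 16, 16]  score +16 (running 16)
col 3: [8, 0, 2, 32] -> [0, 8, 2, 32]  score +0 (running 16)
Board after move:
 0  0  0  0
32 64  0  8
16  8 16  2
64  2 16 32

Answer: 16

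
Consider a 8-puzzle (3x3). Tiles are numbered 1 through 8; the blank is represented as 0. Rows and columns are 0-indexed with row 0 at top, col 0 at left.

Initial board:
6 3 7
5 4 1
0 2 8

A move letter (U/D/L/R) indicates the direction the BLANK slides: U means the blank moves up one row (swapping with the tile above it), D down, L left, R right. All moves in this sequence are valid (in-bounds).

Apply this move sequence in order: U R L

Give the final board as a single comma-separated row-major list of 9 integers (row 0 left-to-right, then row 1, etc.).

Answer: 6, 3, 7, 0, 4, 1, 5, 2, 8

Derivation:
After move 1 (U):
6 3 7
0 4 1
5 2 8

After move 2 (R):
6 3 7
4 0 1
5 2 8

After move 3 (L):
6 3 7
0 4 1
5 2 8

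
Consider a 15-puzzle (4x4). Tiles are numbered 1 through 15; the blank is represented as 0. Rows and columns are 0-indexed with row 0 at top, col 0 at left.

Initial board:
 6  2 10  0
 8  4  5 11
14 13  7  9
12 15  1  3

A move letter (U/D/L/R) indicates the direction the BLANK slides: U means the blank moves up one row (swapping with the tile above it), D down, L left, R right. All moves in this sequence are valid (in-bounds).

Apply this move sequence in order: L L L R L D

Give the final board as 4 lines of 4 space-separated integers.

Answer:  8  6  2 10
 0  4  5 11
14 13  7  9
12 15  1  3

Derivation:
After move 1 (L):
 6  2  0 10
 8  4  5 11
14 13  7  9
12 15  1  3

After move 2 (L):
 6  0  2 10
 8  4  5 11
14 13  7  9
12 15  1  3

After move 3 (L):
 0  6  2 10
 8  4  5 11
14 13  7  9
12 15  1  3

After move 4 (R):
 6  0  2 10
 8  4  5 11
14 13  7  9
12 15  1  3

After move 5 (L):
 0  6  2 10
 8  4  5 11
14 13  7  9
12 15  1  3

After move 6 (D):
 8  6  2 10
 0  4  5 11
14 13  7  9
12 15  1  3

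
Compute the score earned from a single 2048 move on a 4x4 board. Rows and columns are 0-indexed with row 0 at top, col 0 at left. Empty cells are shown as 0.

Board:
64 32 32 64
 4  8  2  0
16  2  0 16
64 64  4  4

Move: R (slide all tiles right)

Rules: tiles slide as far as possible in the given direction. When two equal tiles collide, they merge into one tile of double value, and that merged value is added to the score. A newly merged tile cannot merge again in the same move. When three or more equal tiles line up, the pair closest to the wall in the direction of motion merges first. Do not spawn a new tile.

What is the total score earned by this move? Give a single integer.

Answer: 200

Derivation:
Slide right:
row 0: [64, 32, 32, 64] -> [0, 64, 64, 64]  score +64 (running 64)
row 1: [4, 8, 2, 0] -> [0, 4, 8, 2]  score +0 (running 64)
row 2: [16, 2, 0, 16] -> [0, 16, 2, 16]  score +0 (running 64)
row 3: [64, 64, 4, 4] -> [0, 0, 128, 8]  score +136 (running 200)
Board after move:
  0  64  64  64
  0   4   8   2
  0  16   2  16
  0   0 128   8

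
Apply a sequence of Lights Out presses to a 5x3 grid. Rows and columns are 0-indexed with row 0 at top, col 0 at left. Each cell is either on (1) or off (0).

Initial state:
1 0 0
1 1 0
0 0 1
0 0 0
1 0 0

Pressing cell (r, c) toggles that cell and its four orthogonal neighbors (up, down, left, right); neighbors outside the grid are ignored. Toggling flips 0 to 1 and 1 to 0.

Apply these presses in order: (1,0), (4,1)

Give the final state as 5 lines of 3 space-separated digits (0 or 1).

Answer: 0 0 0
0 0 0
1 0 1
0 1 0
0 1 1

Derivation:
After press 1 at (1,0):
0 0 0
0 0 0
1 0 1
0 0 0
1 0 0

After press 2 at (4,1):
0 0 0
0 0 0
1 0 1
0 1 0
0 1 1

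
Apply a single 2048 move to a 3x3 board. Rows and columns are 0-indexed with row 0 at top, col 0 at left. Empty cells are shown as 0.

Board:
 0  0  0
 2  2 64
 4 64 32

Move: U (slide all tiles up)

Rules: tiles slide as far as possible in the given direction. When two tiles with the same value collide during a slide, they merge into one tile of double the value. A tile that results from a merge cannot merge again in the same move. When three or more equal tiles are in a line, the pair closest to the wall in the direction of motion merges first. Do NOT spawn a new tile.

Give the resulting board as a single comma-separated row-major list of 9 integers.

Answer: 2, 2, 64, 4, 64, 32, 0, 0, 0

Derivation:
Slide up:
col 0: [0, 2, 4] -> [2, 4, 0]
col 1: [0, 2, 64] -> [2, 64, 0]
col 2: [0, 64, 32] -> [64, 32, 0]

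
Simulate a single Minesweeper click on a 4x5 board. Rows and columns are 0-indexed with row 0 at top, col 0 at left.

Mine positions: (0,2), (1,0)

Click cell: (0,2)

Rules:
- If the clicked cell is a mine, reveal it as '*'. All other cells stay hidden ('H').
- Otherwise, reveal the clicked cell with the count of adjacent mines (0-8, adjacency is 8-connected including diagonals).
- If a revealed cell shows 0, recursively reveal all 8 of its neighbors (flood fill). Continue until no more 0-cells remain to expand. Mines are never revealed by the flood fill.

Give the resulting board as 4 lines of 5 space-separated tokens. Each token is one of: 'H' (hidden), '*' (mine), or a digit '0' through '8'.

H H * H H
H H H H H
H H H H H
H H H H H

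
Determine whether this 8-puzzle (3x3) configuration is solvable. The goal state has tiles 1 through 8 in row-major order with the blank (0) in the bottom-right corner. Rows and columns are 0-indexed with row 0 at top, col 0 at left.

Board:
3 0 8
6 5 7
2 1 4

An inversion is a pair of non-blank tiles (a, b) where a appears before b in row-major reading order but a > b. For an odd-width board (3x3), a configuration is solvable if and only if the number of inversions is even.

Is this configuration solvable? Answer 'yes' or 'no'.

Inversions (pairs i<j in row-major order where tile[i] > tile[j] > 0): 19
19 is odd, so the puzzle is not solvable.

Answer: no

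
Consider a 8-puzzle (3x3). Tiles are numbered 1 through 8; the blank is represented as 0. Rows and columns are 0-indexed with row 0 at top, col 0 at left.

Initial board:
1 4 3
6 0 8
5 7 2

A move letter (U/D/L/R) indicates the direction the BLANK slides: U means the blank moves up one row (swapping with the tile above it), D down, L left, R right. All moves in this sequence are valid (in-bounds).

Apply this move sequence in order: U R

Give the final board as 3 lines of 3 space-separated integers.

Answer: 1 3 0
6 4 8
5 7 2

Derivation:
After move 1 (U):
1 0 3
6 4 8
5 7 2

After move 2 (R):
1 3 0
6 4 8
5 7 2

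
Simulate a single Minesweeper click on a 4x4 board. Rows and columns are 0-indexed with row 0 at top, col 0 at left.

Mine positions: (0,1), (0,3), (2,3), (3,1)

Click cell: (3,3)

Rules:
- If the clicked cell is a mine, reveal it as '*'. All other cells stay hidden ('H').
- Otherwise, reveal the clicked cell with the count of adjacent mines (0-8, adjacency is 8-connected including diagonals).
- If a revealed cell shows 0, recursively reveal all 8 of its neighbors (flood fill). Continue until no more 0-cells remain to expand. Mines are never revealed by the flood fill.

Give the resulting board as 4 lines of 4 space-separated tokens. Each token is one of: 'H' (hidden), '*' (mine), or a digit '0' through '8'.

H H H H
H H H H
H H H H
H H H 1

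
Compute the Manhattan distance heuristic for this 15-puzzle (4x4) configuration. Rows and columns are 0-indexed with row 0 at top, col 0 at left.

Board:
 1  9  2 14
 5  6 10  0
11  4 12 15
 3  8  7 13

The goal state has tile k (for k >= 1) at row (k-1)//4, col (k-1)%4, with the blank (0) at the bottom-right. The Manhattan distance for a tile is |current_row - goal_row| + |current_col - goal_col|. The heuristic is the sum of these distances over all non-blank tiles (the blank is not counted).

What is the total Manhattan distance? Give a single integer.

Answer: 34

Derivation:
Tile 1: (0,0)->(0,0) = 0
Tile 9: (0,1)->(2,0) = 3
Tile 2: (0,2)->(0,1) = 1
Tile 14: (0,3)->(3,1) = 5
Tile 5: (1,0)->(1,0) = 0
Tile 6: (1,1)->(1,1) = 0
Tile 10: (1,2)->(2,1) = 2
Tile 11: (2,0)->(2,2) = 2
Tile 4: (2,1)->(0,3) = 4
Tile 12: (2,2)->(2,3) = 1
Tile 15: (2,3)->(3,2) = 2
Tile 3: (3,0)->(0,2) = 5
Tile 8: (3,1)->(1,3) = 4
Tile 7: (3,2)->(1,2) = 2
Tile 13: (3,3)->(3,0) = 3
Sum: 0 + 3 + 1 + 5 + 0 + 0 + 2 + 2 + 4 + 1 + 2 + 5 + 4 + 2 + 3 = 34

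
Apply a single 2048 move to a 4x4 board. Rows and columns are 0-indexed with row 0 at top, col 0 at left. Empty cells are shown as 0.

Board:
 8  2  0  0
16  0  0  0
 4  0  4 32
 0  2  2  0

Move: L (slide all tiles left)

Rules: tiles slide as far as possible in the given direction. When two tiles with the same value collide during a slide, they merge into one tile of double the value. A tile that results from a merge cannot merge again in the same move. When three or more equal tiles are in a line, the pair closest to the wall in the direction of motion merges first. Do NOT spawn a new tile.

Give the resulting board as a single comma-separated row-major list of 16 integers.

Answer: 8, 2, 0, 0, 16, 0, 0, 0, 8, 32, 0, 0, 4, 0, 0, 0

Derivation:
Slide left:
row 0: [8, 2, 0, 0] -> [8, 2, 0, 0]
row 1: [16, 0, 0, 0] -> [16, 0, 0, 0]
row 2: [4, 0, 4, 32] -> [8, 32, 0, 0]
row 3: [0, 2, 2, 0] -> [4, 0, 0, 0]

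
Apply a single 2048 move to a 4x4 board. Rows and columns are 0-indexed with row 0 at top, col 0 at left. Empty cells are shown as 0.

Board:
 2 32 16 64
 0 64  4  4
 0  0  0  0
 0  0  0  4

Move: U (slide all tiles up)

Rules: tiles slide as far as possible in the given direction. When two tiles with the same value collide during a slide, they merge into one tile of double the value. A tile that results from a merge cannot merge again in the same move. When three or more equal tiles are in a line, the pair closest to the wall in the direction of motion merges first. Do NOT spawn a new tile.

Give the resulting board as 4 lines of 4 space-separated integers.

Answer:  2 32 16 64
 0 64  4  8
 0  0  0  0
 0  0  0  0

Derivation:
Slide up:
col 0: [2, 0, 0, 0] -> [2, 0, 0, 0]
col 1: [32, 64, 0, 0] -> [32, 64, 0, 0]
col 2: [16, 4, 0, 0] -> [16, 4, 0, 0]
col 3: [64, 4, 0, 4] -> [64, 8, 0, 0]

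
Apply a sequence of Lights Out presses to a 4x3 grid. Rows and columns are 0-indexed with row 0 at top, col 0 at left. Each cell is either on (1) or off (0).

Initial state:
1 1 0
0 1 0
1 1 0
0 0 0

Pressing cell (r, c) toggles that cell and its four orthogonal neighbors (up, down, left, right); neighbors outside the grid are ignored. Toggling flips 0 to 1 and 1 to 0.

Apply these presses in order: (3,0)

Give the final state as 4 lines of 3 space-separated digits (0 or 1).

After press 1 at (3,0):
1 1 0
0 1 0
0 1 0
1 1 0

Answer: 1 1 0
0 1 0
0 1 0
1 1 0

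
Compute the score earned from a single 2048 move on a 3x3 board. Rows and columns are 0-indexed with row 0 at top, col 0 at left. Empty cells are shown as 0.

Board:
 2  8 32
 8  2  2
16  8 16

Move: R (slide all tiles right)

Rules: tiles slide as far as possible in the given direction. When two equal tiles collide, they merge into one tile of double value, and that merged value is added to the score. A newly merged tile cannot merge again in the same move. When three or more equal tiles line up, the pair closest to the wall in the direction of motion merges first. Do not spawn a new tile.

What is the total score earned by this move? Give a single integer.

Answer: 4

Derivation:
Slide right:
row 0: [2, 8, 32] -> [2, 8, 32]  score +0 (running 0)
row 1: [8, 2, 2] -> [0, 8, 4]  score +4 (running 4)
row 2: [16, 8, 16] -> [16, 8, 16]  score +0 (running 4)
Board after move:
 2  8 32
 0  8  4
16  8 16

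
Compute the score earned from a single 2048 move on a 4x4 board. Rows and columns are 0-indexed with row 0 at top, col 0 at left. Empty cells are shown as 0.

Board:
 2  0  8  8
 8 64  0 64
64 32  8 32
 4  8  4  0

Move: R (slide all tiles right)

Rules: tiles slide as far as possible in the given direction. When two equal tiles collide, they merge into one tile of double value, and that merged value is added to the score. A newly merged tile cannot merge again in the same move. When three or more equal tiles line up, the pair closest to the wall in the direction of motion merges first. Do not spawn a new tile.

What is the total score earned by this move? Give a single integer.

Slide right:
row 0: [2, 0, 8, 8] -> [0, 0, 2, 16]  score +16 (running 16)
row 1: [8, 64, 0, 64] -> [0, 0, 8, 128]  score +128 (running 144)
row 2: [64, 32, 8, 32] -> [64, 32, 8, 32]  score +0 (running 144)
row 3: [4, 8, 4, 0] -> [0, 4, 8, 4]  score +0 (running 144)
Board after move:
  0   0   2  16
  0   0   8 128
 64  32   8  32
  0   4   8   4

Answer: 144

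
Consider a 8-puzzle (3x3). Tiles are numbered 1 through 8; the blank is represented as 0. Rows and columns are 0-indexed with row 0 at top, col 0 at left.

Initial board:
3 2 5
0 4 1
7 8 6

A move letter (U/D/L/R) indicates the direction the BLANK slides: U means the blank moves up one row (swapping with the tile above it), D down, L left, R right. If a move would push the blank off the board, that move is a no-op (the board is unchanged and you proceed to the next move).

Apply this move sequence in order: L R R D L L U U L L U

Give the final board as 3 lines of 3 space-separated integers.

After move 1 (L):
3 2 5
0 4 1
7 8 6

After move 2 (R):
3 2 5
4 0 1
7 8 6

After move 3 (R):
3 2 5
4 1 0
7 8 6

After move 4 (D):
3 2 5
4 1 6
7 8 0

After move 5 (L):
3 2 5
4 1 6
7 0 8

After move 6 (L):
3 2 5
4 1 6
0 7 8

After move 7 (U):
3 2 5
0 1 6
4 7 8

After move 8 (U):
0 2 5
3 1 6
4 7 8

After move 9 (L):
0 2 5
3 1 6
4 7 8

After move 10 (L):
0 2 5
3 1 6
4 7 8

After move 11 (U):
0 2 5
3 1 6
4 7 8

Answer: 0 2 5
3 1 6
4 7 8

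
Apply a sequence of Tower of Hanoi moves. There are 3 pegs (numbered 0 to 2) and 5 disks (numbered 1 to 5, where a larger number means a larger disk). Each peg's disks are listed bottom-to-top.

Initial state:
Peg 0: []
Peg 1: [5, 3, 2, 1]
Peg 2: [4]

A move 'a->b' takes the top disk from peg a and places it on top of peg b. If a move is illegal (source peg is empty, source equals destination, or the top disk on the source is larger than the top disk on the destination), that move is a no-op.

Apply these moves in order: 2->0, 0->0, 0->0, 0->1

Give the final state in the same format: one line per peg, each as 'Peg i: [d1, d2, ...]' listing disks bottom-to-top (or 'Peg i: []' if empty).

Answer: Peg 0: [4]
Peg 1: [5, 3, 2, 1]
Peg 2: []

Derivation:
After move 1 (2->0):
Peg 0: [4]
Peg 1: [5, 3, 2, 1]
Peg 2: []

After move 2 (0->0):
Peg 0: [4]
Peg 1: [5, 3, 2, 1]
Peg 2: []

After move 3 (0->0):
Peg 0: [4]
Peg 1: [5, 3, 2, 1]
Peg 2: []

After move 4 (0->1):
Peg 0: [4]
Peg 1: [5, 3, 2, 1]
Peg 2: []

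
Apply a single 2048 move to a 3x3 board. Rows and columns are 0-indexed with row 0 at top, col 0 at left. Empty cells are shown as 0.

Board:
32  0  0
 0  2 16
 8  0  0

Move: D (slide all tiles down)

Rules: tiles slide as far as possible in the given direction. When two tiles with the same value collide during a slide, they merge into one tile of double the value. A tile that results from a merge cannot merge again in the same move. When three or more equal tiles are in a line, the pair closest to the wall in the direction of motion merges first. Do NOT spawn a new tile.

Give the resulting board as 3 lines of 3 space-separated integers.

Slide down:
col 0: [32, 0, 8] -> [0, 32, 8]
col 1: [0, 2, 0] -> [0, 0, 2]
col 2: [0, 16, 0] -> [0, 0, 16]

Answer:  0  0  0
32  0  0
 8  2 16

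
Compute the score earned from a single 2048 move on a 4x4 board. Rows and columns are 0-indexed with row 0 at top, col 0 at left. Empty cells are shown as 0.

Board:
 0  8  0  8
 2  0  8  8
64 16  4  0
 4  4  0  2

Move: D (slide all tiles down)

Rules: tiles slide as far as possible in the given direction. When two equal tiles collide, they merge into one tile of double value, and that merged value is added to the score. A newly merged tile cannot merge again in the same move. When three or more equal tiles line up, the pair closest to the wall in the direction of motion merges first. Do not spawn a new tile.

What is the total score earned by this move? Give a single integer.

Slide down:
col 0: [0, 2, 64, 4] -> [0, 2, 64, 4]  score +0 (running 0)
col 1: [8, 0, 16, 4] -> [0, 8, 16, 4]  score +0 (running 0)
col 2: [0, 8, 4, 0] -> [0, 0, 8, 4]  score +0 (running 0)
col 3: [8, 8, 0, 2] -> [0, 0, 16, 2]  score +16 (running 16)
Board after move:
 0  0  0  0
 2  8  0  0
64 16  8 16
 4  4  4  2

Answer: 16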